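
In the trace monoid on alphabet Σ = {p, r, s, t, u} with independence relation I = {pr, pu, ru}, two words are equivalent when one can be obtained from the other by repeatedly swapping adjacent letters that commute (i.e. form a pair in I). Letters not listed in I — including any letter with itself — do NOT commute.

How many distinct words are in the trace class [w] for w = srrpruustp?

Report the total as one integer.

60

drop 0:s onto floor
drop 1:r onto {0:s}
drop 2:r onto {1:r}
drop 3:p onto {0:s}
drop 4:r onto {2:r}
drop 5:u onto {0:s}
drop 6:u onto {5:u}
drop 7:s onto {3:p, 4:r, 6:u}
drop 8:t onto {7:s}
drop 9:p onto {8:t}
ground layer = {0:s}
drop-orders for the pieces not yet dropped (sum over which currently-grounded one goes next):
  1 to go: {9} 1
  2 to go: {8,9} 1
  3 to go: {7,8,9} 1
  4 to go: {3,7,8,9} 1  {4,7,8,9} 1  {6,7,8,9} 1
  5 to go: {2,4,7,8,9} 1  {3,4,7,8,9} 2  {3,6,7,8,9} 2  {4,6,7,8,9} 2  {5,6,7,8,9} 1
  6 to go: {1,2,4,7,8,9} 1  {2,3,4,7,8,9} 3  {2,4,6,7,8,9} 3  {3,4,6,7,8,9} 6  {3,5,6,7,8,9} 3  {4,5,6,7,8,9} 3
  7 to go: {1,2,3,4,7,8,9} 4  {1,2,4,6,7,8,9} 4  {2,3,4,6,7,8,9} 12  {2,4,5,6,7,8,9} 6  {3,4,5,6,7,8,9} 12
  8 to go: {1,2,3,4,6,7,8,9} 20  {1,2,4,5,6,7,8,9} 10  {2,3,4,5,6,7,8,9} 30
  if 0:s drops first: 60 orders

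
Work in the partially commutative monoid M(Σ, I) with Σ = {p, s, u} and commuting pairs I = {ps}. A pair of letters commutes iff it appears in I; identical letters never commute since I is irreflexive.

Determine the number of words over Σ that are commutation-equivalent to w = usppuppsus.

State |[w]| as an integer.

piece 0:u — minimal
piece 1:s rests on {0:u}
piece 2:p rests on {0:u}
piece 3:p rests on {2:p}
piece 4:u rests on {1:s, 3:p}
piece 5:p rests on {4:u}
piece 6:p rests on {5:p}
piece 7:s rests on {4:u}
piece 8:u rests on {6:p, 7:s}
piece 9:s rests on {8:u}
minimal pieces: {0:u}
ways to finish when only these pieces remain (= sum over removing one remaining piece with nothing left below it):
  1 left: {9}→1
  2 left: {8,9}→1
  3 left: {6,8,9}→1  {7,8,9}→1
  4 left: {5,6,8,9}→1  {6,7,8,9}→2
  5 left: {5,6,7,8,9}→3
  6 left: {4,5,6,7,8,9}→3
  7 left: {1,4,5,6,7,8,9}→3  {3,4,5,6,7,8,9}→3
  8 left: {1,3,4,5,6,7,8,9}→6  {2,3,4,5,6,7,8,9}→3
  placing 0:u first → 9 extensions

9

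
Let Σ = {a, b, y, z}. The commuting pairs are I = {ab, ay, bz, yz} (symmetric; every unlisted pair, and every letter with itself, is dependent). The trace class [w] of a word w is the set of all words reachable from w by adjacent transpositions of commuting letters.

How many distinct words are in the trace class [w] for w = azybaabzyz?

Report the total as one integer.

210

0(a) covers ∅
1(z) covers 0:a
2(y) covers ∅
3(b) covers 2:y
4(a) covers 1:z
5(a) covers 4:a
6(b) covers 3:b
7(z) covers 5:a
8(y) covers 6:b
9(z) covers 7:z
floor of heap: 0:a, 2:y
completions by unplaced set U, small U first (add the entries for U minus each lowest piece of U):
  |U|=1: {8}:1  {9}:1
  |U|=2: {6,8}:1  {7,9}:1  {8,9}:2
  |U|=3: {3,6,8}:1  {5,7,9}:1  {6,8,9}:3  {7,8,9}:3
  |U|=4: {2,3,6,8}:1  {3,6,8,9}:4  {4,5,7,9}:1  {5,7,8,9}:4  {6,7,8,9}:6
  |U|=5: {1,4,5,7,9}:1  {2,3,6,8,9}:5  {3,6,7,8,9}:10  {4,5,7,8,9}:5  {5,6,7,8,9}:10
  |U|=6: {0,1,4,5,7,9}:1  {1,4,5,7,8,9}:6  {2,3,6,7,8,9}:15  {3,5,6,7,8,9}:20  {4,5,6,7,8,9}:15
  |U|=7: {0,1,4,5,7,8,9}:7  {1,4,5,6,7,8,9}:21  {2,3,5,6,7,8,9}:35  {3,4,5,6,7,8,9}:35
  |U|=8: {0,1,4,5,6,7,8,9}:28  {1,3,4,5,6,7,8,9}:56  {2,3,4,5,6,7,8,9}:70
  start at 0(a): 126
  start at 2(y): 84
sum over floor = 210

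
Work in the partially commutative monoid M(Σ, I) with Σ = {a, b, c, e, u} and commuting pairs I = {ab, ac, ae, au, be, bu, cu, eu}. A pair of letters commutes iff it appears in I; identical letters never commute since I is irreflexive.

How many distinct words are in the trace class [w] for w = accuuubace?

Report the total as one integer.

#0=a has no predecessor
#1=c has no predecessor
#2=c depends on [1:c]
#3=u has no predecessor
#4=u depends on [3:u]
#5=u depends on [4:u]
#6=b depends on [2:c]
#7=a depends on [0:a]
#8=c depends on [6:b]
#9=e depends on [8:c]
sources: [0:a, 1:c, 3:u]
N(rest) = Σ N(rest − s) over sources s of rest; N(one piece) = 1:
  size 1 → [5]=1  [7]=1  [9]=1
  size 2 → [0,7]=1  [4,5]=1  [5,7]=2  [5,9]=2  [7,9]=2  [8,9]=1
  size 3 → [0,5,7]=3  [0,7,9]=3  [3,4,5]=1  [4,5,7]=3  [4,5,9]=3  [5,7,9]=6  [5,8,9]=3  [6,8,9]=1  [7,8,9]=3
  size 4 → [0,4,5,7]=6  [0,5,7,9]=12  [0,7,8,9]=6  [2,6,8,9]=1  [3,4,5,7]=4  [3,4,5,9]=4  [4,5,7,9]=12  [4,5,8,9]=6  [5,6,8,9]=4  [5,7,8,9]=12  [6,7,8,9]=4
  size 5 → [0,3,4,5,7]=10  [0,4,5,7,9]=30  [0,5,7,8,9]=30  [0,6,7,8,9]=10  [1,2,6,8,9]=1  [2,5,6,8,9]=5  [2,6,7,8,9]=5  [3,4,5,7,9]=20  [3,4,5,8,9]=10  [4,5,6,8,9]=10  [4,5,7,8,9]=30  [5,6,7,8,9]=20
  size 6 → [0,2,6,7,8,9]=15  [0,3,4,5,7,9]=60  [0,4,5,7,8,9]=90  [0,5,6,7,8,9]=60  [1,2,5,6,8,9]=6  [1,2,6,7,8,9]=6  [2,4,5,6,8,9]=15  [2,5,6,7,8,9]=30  [3,4,5,6,8,9]=20  [3,4,5,7,8,9]=60  [4,5,6,7,8,9]=60
  size 7 → [0,1,2,6,7,8,9]=21  [0,2,5,6,7,8,9]=105  [0,3,4,5,7,8,9]=210  [0,4,5,6,7,8,9]=210  [1,2,4,5,6,8,9]=21  [1,2,5,6,7,8,9]=42  [2,3,4,5,6,8,9]=35  [2,4,5,6,7,8,9]=105  [3,4,5,6,7,8,9]=140
  size 8 → [0,1,2,5,6,7,8,9]=168  [0,2,4,5,6,7,8,9]=420  [0,3,4,5,6,7,8,9]=560  [1,2,3,4,5,6,8,9]=56  [1,2,4,5,6,7,8,9]=168  [2,3,4,5,6,7,8,9]=280
  first=0(a) contributes 504
  first=1(c) contributes 1260
  first=3(u) contributes 756
|[w]| = 2520

2520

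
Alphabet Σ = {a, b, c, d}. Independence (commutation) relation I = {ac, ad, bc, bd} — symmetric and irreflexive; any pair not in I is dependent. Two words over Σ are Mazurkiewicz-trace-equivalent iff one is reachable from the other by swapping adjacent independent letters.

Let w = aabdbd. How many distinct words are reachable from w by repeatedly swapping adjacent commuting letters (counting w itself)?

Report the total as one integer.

piece 0:a — minimal
piece 1:a rests on {0:a}
piece 2:b rests on {1:a}
piece 3:d — minimal
piece 4:b rests on {2:b}
piece 5:d rests on {3:d}
minimal pieces: {0:a, 3:d}
ways to finish when only these pieces remain (= sum over removing one remaining piece with nothing left below it):
  1 left: {4}→1  {5}→1
  2 left: {2,4}→1  {3,5}→1  {4,5}→2
  3 left: {1,2,4}→1  {2,4,5}→3  {3,4,5}→3
  4 left: {0,1,2,4}→1  {1,2,4,5}→4  {2,3,4,5}→6
  placing 0:a first → 10 extensions
  placing 3:d first → 5 extensions
total linear extensions = 15

15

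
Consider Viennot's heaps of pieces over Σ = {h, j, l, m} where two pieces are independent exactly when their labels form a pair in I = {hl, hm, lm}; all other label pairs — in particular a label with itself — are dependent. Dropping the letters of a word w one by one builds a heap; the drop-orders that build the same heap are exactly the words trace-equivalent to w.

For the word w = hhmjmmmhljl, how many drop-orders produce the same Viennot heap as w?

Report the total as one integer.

piece 0:h — minimal
piece 1:h rests on {0:h}
piece 2:m — minimal
piece 3:j rests on {1:h, 2:m}
piece 4:m rests on {3:j}
piece 5:m rests on {4:m}
piece 6:m rests on {5:m}
piece 7:h rests on {3:j}
piece 8:l rests on {3:j}
piece 9:j rests on {6:m, 7:h, 8:l}
piece 10:l rests on {9:j}
minimal pieces: {0:h, 2:m}
ways to finish when only these pieces remain (= sum over removing one remaining piece with nothing left below it):
  1 left: {10}→1
  2 left: {9,10}→1
  3 left: {6,9,10}→1  {7,9,10}→1  {8,9,10}→1
  4 left: {5,6,9,10}→1  {6,7,9,10}→2  {6,8,9,10}→2  {7,8,9,10}→2
  5 left: {4,5,6,9,10}→1  {5,6,7,9,10}→3  {5,6,8,9,10}→3  {6,7,8,9,10}→6
  6 left: {4,5,6,7,9,10}→4  {4,5,6,8,9,10}→4  {5,6,7,8,9,10}→12
  7 left: {4,5,6,7,8,9,10}→20
  8 left: {3,4,5,6,7,8,9,10}→20
  9 left: {1,3,4,5,6,7,8,9,10}→20  {2,3,4,5,6,7,8,9,10}→20
  placing 0:h first → 40 extensions
  placing 2:m first → 20 extensions
total linear extensions = 60

60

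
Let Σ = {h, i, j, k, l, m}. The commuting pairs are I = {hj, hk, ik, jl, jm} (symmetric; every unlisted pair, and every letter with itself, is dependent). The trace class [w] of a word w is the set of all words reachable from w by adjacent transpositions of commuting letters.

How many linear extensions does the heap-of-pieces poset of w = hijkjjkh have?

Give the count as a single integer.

6

drop 0:h onto floor
drop 1:i onto {0:h}
drop 2:j onto {1:i}
drop 3:k onto {2:j}
drop 4:j onto {3:k}
drop 5:j onto {4:j}
drop 6:k onto {5:j}
drop 7:h onto {1:i}
ground layer = {0:h}
drop-orders for the pieces not yet dropped (sum over which currently-grounded one goes next):
  1 to go: {6} 1  {7} 1
  2 to go: {5,6} 1  {6,7} 2
  3 to go: {4,5,6} 1  {5,6,7} 3
  4 to go: {3,4,5,6} 1  {4,5,6,7} 4
  5 to go: {2,3,4,5,6} 1  {3,4,5,6,7} 5
  6 to go: {2,3,4,5,6,7} 6
  if 0:h drops first: 6 orders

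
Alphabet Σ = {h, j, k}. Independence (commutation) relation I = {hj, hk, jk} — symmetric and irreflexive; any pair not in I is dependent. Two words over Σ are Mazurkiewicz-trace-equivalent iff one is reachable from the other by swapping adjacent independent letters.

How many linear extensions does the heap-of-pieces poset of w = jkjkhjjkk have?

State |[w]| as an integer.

0(j) covers ∅
1(k) covers ∅
2(j) covers 0:j
3(k) covers 1:k
4(h) covers ∅
5(j) covers 2:j
6(j) covers 5:j
7(k) covers 3:k
8(k) covers 7:k
floor of heap: 0:j, 1:k, 4:h
completions by unplaced set U, small U first (add the entries for U minus each lowest piece of U):
  |U|=1: {4}:1  {6}:1  {8}:1
  |U|=2: {4,6}:2  {4,8}:2  {5,6}:1  {6,8}:2  {7,8}:1
  |U|=3: {2,5,6}:1  {3,7,8}:1  {4,5,6}:3  {4,6,8}:6  {4,7,8}:3  {5,6,8}:3  {6,7,8}:3
  |U|=4: {0,2,5,6}:1  {1,3,7,8}:1  {2,4,5,6}:4  {2,5,6,8}:4  {3,4,7,8}:4  {3,6,7,8}:4  {4,5,6,8}:12  {4,6,7,8}:12  {5,6,7,8}:6
  |U|=5: {0,2,4,5,6}:5  {0,2,5,6,8}:5  {1,3,4,7,8}:5  {1,3,6,7,8}:5  {2,4,5,6,8}:20  {2,5,6,7,8}:10  {3,4,6,7,8}:20  {3,5,6,7,8}:10  {4,5,6,7,8}:30
  |U|=6: {0,2,4,5,6,8}:30  {0,2,5,6,7,8}:15  {1,3,4,6,7,8}:30  {1,3,5,6,7,8}:15  {2,3,5,6,7,8}:20  {2,4,5,6,7,8}:60  {3,4,5,6,7,8}:60
  |U|=7: {0,2,3,5,6,7,8}:35  {0,2,4,5,6,7,8}:105  {1,2,3,5,6,7,8}:35  {1,3,4,5,6,7,8}:105  {2,3,4,5,6,7,8}:140
  start at 0(j): 280
  start at 1(k): 280
  start at 4(h): 70
sum over floor = 630

630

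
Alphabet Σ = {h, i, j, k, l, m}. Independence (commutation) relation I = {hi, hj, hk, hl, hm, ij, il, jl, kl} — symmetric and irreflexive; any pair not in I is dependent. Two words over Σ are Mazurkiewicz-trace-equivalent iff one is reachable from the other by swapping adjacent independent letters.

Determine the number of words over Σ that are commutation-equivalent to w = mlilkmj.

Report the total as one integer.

0(m) covers ∅
1(l) covers 0:m
2(i) covers 0:m
3(l) covers 1:l
4(k) covers 2:i
5(m) covers 3:l, 4:k
6(j) covers 5:m
floor of heap: 0:m
completions by unplaced set U, small U first (add the entries for U minus each lowest piece of U):
  |U|=1: {6}:1
  |U|=2: {5,6}:1
  |U|=3: {3,5,6}:1  {4,5,6}:1
  |U|=4: {1,3,5,6}:1  {2,4,5,6}:1  {3,4,5,6}:2
  |U|=5: {1,3,4,5,6}:3  {2,3,4,5,6}:3
  start at 0(m): 6

6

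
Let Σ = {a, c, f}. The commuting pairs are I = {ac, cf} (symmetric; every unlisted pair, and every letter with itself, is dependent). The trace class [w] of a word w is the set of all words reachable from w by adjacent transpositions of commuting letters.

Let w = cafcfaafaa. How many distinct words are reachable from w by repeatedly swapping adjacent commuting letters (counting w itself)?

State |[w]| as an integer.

#0=c has no predecessor
#1=a has no predecessor
#2=f depends on [1:a]
#3=c depends on [0:c]
#4=f depends on [2:f]
#5=a depends on [4:f]
#6=a depends on [5:a]
#7=f depends on [6:a]
#8=a depends on [7:f]
#9=a depends on [8:a]
sources: [0:c, 1:a]
N(rest) = Σ N(rest − s) over sources s of rest; N(one piece) = 1:
  size 1 → [3]=1  [9]=1
  size 2 → [0,3]=1  [3,9]=2  [8,9]=1
  size 3 → [0,3,9]=3  [3,8,9]=3  [7,8,9]=1
  size 4 → [0,3,8,9]=6  [3,7,8,9]=4  [6,7,8,9]=1
  size 5 → [0,3,7,8,9]=10  [3,6,7,8,9]=5  [5,6,7,8,9]=1
  size 6 → [0,3,6,7,8,9]=15  [3,5,6,7,8,9]=6  [4,5,6,7,8,9]=1
  size 7 → [0,3,5,6,7,8,9]=21  [2,4,5,6,7,8,9]=1  [3,4,5,6,7,8,9]=7
  size 8 → [0,3,4,5,6,7,8,9]=28  [1,2,4,5,6,7,8,9]=1  [2,3,4,5,6,7,8,9]=8
  first=0(c) contributes 9
  first=1(a) contributes 36
|[w]| = 45

45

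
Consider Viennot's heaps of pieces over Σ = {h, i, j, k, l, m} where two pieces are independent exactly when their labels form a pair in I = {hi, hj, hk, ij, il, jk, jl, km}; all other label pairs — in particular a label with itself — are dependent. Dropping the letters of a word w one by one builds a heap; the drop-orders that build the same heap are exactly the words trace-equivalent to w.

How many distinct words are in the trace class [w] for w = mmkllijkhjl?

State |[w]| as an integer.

644

0(m) covers ∅
1(m) covers 0:m
2(k) covers ∅
3(l) covers 1:m, 2:k
4(l) covers 3:l
5(i) covers 1:m, 2:k
6(j) covers 1:m
7(k) covers 4:l, 5:i
8(h) covers 4:l
9(j) covers 6:j
10(l) covers 7:k, 8:h
floor of heap: 0:m, 2:k
completions by unplaced set U, small U first (add the entries for U minus each lowest piece of U):
  |U|=1: {9}:1  {10}:1
  |U|=2: {6,9}:1  {7,10}:1  {8,10}:1  {9,10}:2
  |U|=3: {5,7,10}:1  {6,9,10}:3  {7,8,10}:2  {7,9,10}:3  {8,9,10}:3
  |U|=4: {4,7,8,10}:2  {5,7,8,10}:3  {5,7,9,10}:4  {6,7,9,10}:6  {6,8,9,10}:6  {7,8,9,10}:8
  |U|=5: {3,4,7,8,10}:2  {4,5,7,8,10}:5  {4,7,8,9,10}:10  {5,6,7,9,10}:10  {5,7,8,9,10}:15  {6,7,8,9,10}:20
  |U|=6: {3,4,5,7,8,10}:7  {3,4,7,8,9,10}:12  {4,5,7,8,9,10}:30  {4,6,7,8,9,10}:30  {5,6,7,8,9,10}:45
  |U|=7: {2,3,4,5,7,8,10}:7  {3,4,5,7,8,9,10}:49  {3,4,6,7,8,9,10}:42  {4,5,6,7,8,9,10}:105
  |U|=8: {2,3,4,5,7,8,9,10}:56  {3,4,5,6,7,8,9,10}:196
  |U|=9: {1,3,4,5,6,7,8,9,10}:196  {2,3,4,5,6,7,8,9,10}:252
  start at 0(m): 448
  start at 2(k): 196
sum over floor = 644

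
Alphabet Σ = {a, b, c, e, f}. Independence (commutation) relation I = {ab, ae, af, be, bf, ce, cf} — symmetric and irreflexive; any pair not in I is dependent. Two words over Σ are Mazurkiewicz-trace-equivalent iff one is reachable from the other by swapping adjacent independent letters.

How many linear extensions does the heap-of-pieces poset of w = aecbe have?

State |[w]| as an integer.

0(a) covers ∅
1(e) covers ∅
2(c) covers 0:a
3(b) covers 2:c
4(e) covers 1:e
floor of heap: 0:a, 1:e
completions by unplaced set U, small U first (add the entries for U minus each lowest piece of U):
  |U|=1: {3}:1  {4}:1
  |U|=2: {1,4}:1  {2,3}:1  {3,4}:2
  |U|=3: {0,2,3}:1  {1,3,4}:3  {2,3,4}:3
  start at 0(a): 6
  start at 1(e): 4
sum over floor = 10

10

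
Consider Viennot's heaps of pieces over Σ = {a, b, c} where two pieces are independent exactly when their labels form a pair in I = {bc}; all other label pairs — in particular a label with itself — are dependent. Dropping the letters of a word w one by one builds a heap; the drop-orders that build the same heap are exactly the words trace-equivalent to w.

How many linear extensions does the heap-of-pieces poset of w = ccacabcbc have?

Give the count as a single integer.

6

#0=c has no predecessor
#1=c depends on [0:c]
#2=a depends on [1:c]
#3=c depends on [2:a]
#4=a depends on [3:c]
#5=b depends on [4:a]
#6=c depends on [4:a]
#7=b depends on [5:b]
#8=c depends on [6:c]
sources: [0:c]
N(rest) = Σ N(rest − s) over sources s of rest; N(one piece) = 1:
  size 1 → [7]=1  [8]=1
  size 2 → [5,7]=1  [6,8]=1  [7,8]=2
  size 3 → [5,7,8]=3  [6,7,8]=3
  size 4 → [5,6,7,8]=6
  size 5 → [4,5,6,7,8]=6
  size 6 → [3,4,5,6,7,8]=6
  size 7 → [2,3,4,5,6,7,8]=6
  first=0(c) contributes 6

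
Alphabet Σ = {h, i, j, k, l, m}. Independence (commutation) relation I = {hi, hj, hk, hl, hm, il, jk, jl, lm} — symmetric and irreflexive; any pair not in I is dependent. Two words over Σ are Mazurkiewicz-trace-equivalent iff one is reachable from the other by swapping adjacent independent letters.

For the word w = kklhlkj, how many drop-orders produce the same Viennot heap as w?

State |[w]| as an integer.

piece 0:k — minimal
piece 1:k rests on {0:k}
piece 2:l rests on {1:k}
piece 3:h — minimal
piece 4:l rests on {2:l}
piece 5:k rests on {4:l}
piece 6:j — minimal
minimal pieces: {0:k, 3:h, 6:j}
ways to finish when only these pieces remain (= sum over removing one remaining piece with nothing left below it):
  1 left: {3}→1  {5}→1  {6}→1
  2 left: {3,5}→2  {3,6}→2  {4,5}→1  {5,6}→2
  3 left: {2,4,5}→1  {3,4,5}→3  {3,5,6}→6  {4,5,6}→3
  4 left: {1,2,4,5}→1  {2,3,4,5}→4  {2,4,5,6}→4  {3,4,5,6}→12
  5 left: {0,1,2,4,5}→1  {1,2,3,4,5}→5  {1,2,4,5,6}→5  {2,3,4,5,6}→20
  placing 0:k first → 30 extensions
  placing 3:h first → 6 extensions
  placing 6:j first → 6 extensions
total linear extensions = 42

42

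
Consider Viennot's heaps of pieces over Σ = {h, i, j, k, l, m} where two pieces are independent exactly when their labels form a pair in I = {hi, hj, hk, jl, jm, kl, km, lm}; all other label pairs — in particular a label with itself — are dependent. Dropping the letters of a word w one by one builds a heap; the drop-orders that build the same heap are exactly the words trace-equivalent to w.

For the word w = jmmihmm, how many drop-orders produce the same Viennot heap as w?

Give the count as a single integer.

piece 0:j — minimal
piece 1:m — minimal
piece 2:m rests on {1:m}
piece 3:i rests on {0:j, 2:m}
piece 4:h rests on {2:m}
piece 5:m rests on {3:i, 4:h}
piece 6:m rests on {5:m}
minimal pieces: {0:j, 1:m}
ways to finish when only these pieces remain (= sum over removing one remaining piece with nothing left below it):
  1 left: {6}→1
  2 left: {5,6}→1
  3 left: {3,5,6}→1  {4,5,6}→1
  4 left: {0,3,5,6}→1  {3,4,5,6}→2
  5 left: {0,3,4,5,6}→3  {2,3,4,5,6}→2
  placing 0:j first → 2 extensions
  placing 1:m first → 5 extensions
total linear extensions = 7

7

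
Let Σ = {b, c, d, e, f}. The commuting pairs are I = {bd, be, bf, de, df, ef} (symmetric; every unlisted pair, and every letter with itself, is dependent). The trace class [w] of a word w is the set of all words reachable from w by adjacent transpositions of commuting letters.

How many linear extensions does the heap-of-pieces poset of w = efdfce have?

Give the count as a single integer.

drop 0:e onto floor
drop 1:f onto floor
drop 2:d onto floor
drop 3:f onto {1:f}
drop 4:c onto {0:e, 2:d, 3:f}
drop 5:e onto {4:c}
ground layer = {0:e, 1:f, 2:d}
drop-orders for the pieces not yet dropped (sum over which currently-grounded one goes next):
  1 to go: {5} 1
  2 to go: {4,5} 1
  3 to go: {0,4,5} 1  {2,4,5} 1  {3,4,5} 1
  4 to go: {0,2,4,5} 2  {0,3,4,5} 2  {1,3,4,5} 1  {2,3,4,5} 2
  if 0:e drops first: 3 orders
  if 1:f drops first: 6 orders
  if 2:d drops first: 3 orders
heap linearizations: 12

12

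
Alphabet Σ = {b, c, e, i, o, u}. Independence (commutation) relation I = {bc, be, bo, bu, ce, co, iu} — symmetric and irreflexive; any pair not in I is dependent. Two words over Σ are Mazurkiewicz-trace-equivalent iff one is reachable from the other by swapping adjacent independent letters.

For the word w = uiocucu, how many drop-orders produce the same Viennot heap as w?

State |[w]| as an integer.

4

#0=u has no predecessor
#1=i has no predecessor
#2=o depends on [0:u, 1:i]
#3=c depends on [0:u, 1:i]
#4=u depends on [2:o, 3:c]
#5=c depends on [4:u]
#6=u depends on [5:c]
sources: [0:u, 1:i]
N(rest) = Σ N(rest − s) over sources s of rest; N(one piece) = 1:
  size 1 → [6]=1
  size 2 → [5,6]=1
  size 3 → [4,5,6]=1
  size 4 → [2,4,5,6]=1  [3,4,5,6]=1
  size 5 → [2,3,4,5,6]=2
  first=0(u) contributes 2
  first=1(i) contributes 2
|[w]| = 4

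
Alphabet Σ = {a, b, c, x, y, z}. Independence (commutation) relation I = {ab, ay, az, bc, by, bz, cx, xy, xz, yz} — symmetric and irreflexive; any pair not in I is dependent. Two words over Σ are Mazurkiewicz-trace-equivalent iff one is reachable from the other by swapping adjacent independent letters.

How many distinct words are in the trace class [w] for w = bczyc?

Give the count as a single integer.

#0=b has no predecessor
#1=c has no predecessor
#2=z depends on [1:c]
#3=y depends on [1:c]
#4=c depends on [2:z, 3:y]
sources: [0:b, 1:c]
N(rest) = Σ N(rest − s) over sources s of rest; N(one piece) = 1:
  size 1 → [0]=1  [4]=1
  size 2 → [0,4]=2  [2,4]=1  [3,4]=1
  size 3 → [0,2,4]=3  [0,3,4]=3  [2,3,4]=2
  first=0(b) contributes 2
  first=1(c) contributes 8
|[w]| = 10

10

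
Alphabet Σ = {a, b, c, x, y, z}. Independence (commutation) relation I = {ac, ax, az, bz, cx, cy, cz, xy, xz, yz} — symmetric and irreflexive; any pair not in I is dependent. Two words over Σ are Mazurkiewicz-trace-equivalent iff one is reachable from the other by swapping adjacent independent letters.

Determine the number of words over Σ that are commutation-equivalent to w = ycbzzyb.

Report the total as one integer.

42

0(y) covers ∅
1(c) covers ∅
2(b) covers 0:y, 1:c
3(z) covers ∅
4(z) covers 3:z
5(y) covers 2:b
6(b) covers 5:y
floor of heap: 0:y, 1:c, 3:z
completions by unplaced set U, small U first (add the entries for U minus each lowest piece of U):
  |U|=1: {4}:1  {6}:1
  |U|=2: {3,4}:1  {4,6}:2  {5,6}:1
  |U|=3: {2,5,6}:1  {3,4,6}:3  {4,5,6}:3
  |U|=4: {0,2,5,6}:1  {1,2,5,6}:1  {2,4,5,6}:4  {3,4,5,6}:6
  |U|=5: {0,1,2,5,6}:2  {0,2,4,5,6}:5  {1,2,4,5,6}:5  {2,3,4,5,6}:10
  start at 0(y): 15
  start at 1(c): 15
  start at 3(z): 12
sum over floor = 42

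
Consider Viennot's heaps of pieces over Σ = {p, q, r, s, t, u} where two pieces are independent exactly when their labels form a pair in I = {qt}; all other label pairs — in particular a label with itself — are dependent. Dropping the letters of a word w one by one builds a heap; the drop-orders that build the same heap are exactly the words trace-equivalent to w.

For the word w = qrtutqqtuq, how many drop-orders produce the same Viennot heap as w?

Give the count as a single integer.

6

piece 0:q — minimal
piece 1:r rests on {0:q}
piece 2:t rests on {1:r}
piece 3:u rests on {2:t}
piece 4:t rests on {3:u}
piece 5:q rests on {3:u}
piece 6:q rests on {5:q}
piece 7:t rests on {4:t}
piece 8:u rests on {6:q, 7:t}
piece 9:q rests on {8:u}
minimal pieces: {0:q}
ways to finish when only these pieces remain (= sum over removing one remaining piece with nothing left below it):
  1 left: {9}→1
  2 left: {8,9}→1
  3 left: {6,8,9}→1  {7,8,9}→1
  4 left: {4,7,8,9}→1  {5,6,8,9}→1  {6,7,8,9}→2
  5 left: {4,6,7,8,9}→3  {5,6,7,8,9}→3
  6 left: {4,5,6,7,8,9}→6
  7 left: {3,4,5,6,7,8,9}→6
  8 left: {2,3,4,5,6,7,8,9}→6
  placing 0:q first → 6 extensions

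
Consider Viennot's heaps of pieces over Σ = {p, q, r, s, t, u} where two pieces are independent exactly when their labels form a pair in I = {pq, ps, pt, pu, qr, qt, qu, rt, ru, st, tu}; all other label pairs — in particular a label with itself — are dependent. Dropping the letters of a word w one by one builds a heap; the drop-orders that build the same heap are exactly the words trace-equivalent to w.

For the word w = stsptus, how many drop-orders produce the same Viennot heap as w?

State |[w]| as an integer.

105

drop 0:s onto floor
drop 1:t onto floor
drop 2:s onto {0:s}
drop 3:p onto floor
drop 4:t onto {1:t}
drop 5:u onto {2:s}
drop 6:s onto {5:u}
ground layer = {0:s, 1:t, 3:p}
drop-orders for the pieces not yet dropped (sum over which currently-grounded one goes next):
  1 to go: {3} 1  {4} 1  {6} 1
  2 to go: {1,4} 1  {3,4} 2  {3,6} 2  {4,6} 2  {5,6} 1
  3 to go: {1,3,4} 3  {1,4,6} 3  {2,5,6} 1  {3,4,6} 6  {3,5,6} 3  {4,5,6} 3
  4 to go: {0,2,5,6} 1  {1,3,4,6} 12  {1,4,5,6} 6  {2,3,5,6} 4  {2,4,5,6} 4  {3,4,5,6} 12
  5 to go: {0,2,3,5,6} 5  {0,2,4,5,6} 5  {1,2,4,5,6} 10  {1,3,4,5,6} 30  {2,3,4,5,6} 20
  if 0:s drops first: 60 orders
  if 1:t drops first: 30 orders
  if 3:p drops first: 15 orders
heap linearizations: 105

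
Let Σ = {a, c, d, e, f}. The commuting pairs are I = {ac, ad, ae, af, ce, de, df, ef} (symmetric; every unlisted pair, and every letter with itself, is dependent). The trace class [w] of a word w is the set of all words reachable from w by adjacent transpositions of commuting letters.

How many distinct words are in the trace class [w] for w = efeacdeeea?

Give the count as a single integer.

2520

drop 0:e onto floor
drop 1:f onto floor
drop 2:e onto {0:e}
drop 3:a onto floor
drop 4:c onto {1:f}
drop 5:d onto {4:c}
drop 6:e onto {2:e}
drop 7:e onto {6:e}
drop 8:e onto {7:e}
drop 9:a onto {3:a}
ground layer = {0:e, 1:f, 3:a}
drop-orders for the pieces not yet dropped (sum over which currently-grounded one goes next):
  1 to go: {5} 1  {8} 1  {9} 1
  2 to go: {3,9} 1  {4,5} 1  {5,8} 2  {5,9} 2  {7,8} 1  {8,9} 2
  3 to go: {1,4,5} 1  {3,5,9} 3  {3,8,9} 3  {4,5,8} 3  {4,5,9} 3  {5,7,8} 3  {5,8,9} 6  {6,7,8} 1  {7,8,9} 3
  4 to go: {1,4,5,8} 4  {1,4,5,9} 4  {2,6,7,8} 1  {3,4,5,9} 6  {3,5,8,9} 12  {3,7,8,9} 6  {4,5,7,8} 6  {4,5,8,9} 12  {5,6,7,8} 4  {5,7,8,9} 12  {6,7,8,9} 4
  5 to go: {0,2,6,7,8} 1  {1,3,4,5,9} 10  {1,4,5,7,8} 10  {1,4,5,8,9} 20  {2,5,6,7,8} 5  {2,6,7,8,9} 5  {3,4,5,8,9} 30  {3,5,7,8,9} 30  {3,6,7,8,9} 10  {4,5,6,7,8} 10  {4,5,7,8,9} 30  {5,6,7,8,9} 20
  6 to go: {0,2,5,6,7,8} 6  {0,2,6,7,8,9} 6  {1,3,4,5,8,9} 60  {1,4,5,6,7,8} 20  {1,4,5,7,8,9} 60  {2,3,6,7,8,9} 15  {2,4,5,6,7,8} 15  {2,5,6,7,8,9} 30  {3,4,5,7,8,9} 90  {3,5,6,7,8,9} 60  {4,5,6,7,8,9} 60
  7 to go: {0,2,3,6,7,8,9} 21  {0,2,4,5,6,7,8} 21  {0,2,5,6,7,8,9} 42  {1,2,4,5,6,7,8} 35  {1,3,4,5,7,8,9} 210  {1,4,5,6,7,8,9} 140  {2,3,5,6,7,8,9} 105  {2,4,5,6,7,8,9} 105  {3,4,5,6,7,8,9} 210
  8 to go: {0,1,2,4,5,6,7,8} 56  {0,2,3,5,6,7,8,9} 168  {0,2,4,5,6,7,8,9} 168  {1,2,4,5,6,7,8,9} 280  {1,3,4,5,6,7,8,9} 560  {2,3,4,5,6,7,8,9} 420
  if 0:e drops first: 1260 orders
  if 1:f drops first: 756 orders
  if 3:a drops first: 504 orders
heap linearizations: 2520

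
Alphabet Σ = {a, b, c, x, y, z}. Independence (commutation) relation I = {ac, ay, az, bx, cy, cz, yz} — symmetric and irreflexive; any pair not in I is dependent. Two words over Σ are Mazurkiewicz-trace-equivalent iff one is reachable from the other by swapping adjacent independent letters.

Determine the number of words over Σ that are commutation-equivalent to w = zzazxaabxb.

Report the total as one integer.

#0=z has no predecessor
#1=z depends on [0:z]
#2=a has no predecessor
#3=z depends on [1:z]
#4=x depends on [2:a, 3:z]
#5=a depends on [4:x]
#6=a depends on [5:a]
#7=b depends on [6:a]
#8=x depends on [6:a]
#9=b depends on [7:b]
sources: [0:z, 2:a]
N(rest) = Σ N(rest − s) over sources s of rest; N(one piece) = 1:
  size 1 → [8]=1  [9]=1
  size 2 → [7,9]=1  [8,9]=2
  size 3 → [7,8,9]=3
  size 4 → [6,7,8,9]=3
  size 5 → [5,6,7,8,9]=3
  size 6 → [4,5,6,7,8,9]=3
  size 7 → [2,4,5,6,7,8,9]=3  [3,4,5,6,7,8,9]=3
  size 8 → [1,3,4,5,6,7,8,9]=3  [2,3,4,5,6,7,8,9]=6
  first=0(z) contributes 9
  first=2(a) contributes 3
|[w]| = 12

12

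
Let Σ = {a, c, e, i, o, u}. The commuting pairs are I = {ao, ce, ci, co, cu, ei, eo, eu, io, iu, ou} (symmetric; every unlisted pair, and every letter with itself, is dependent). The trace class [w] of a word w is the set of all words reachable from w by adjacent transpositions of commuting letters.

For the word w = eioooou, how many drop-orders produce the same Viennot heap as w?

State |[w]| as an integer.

piece 0:e — minimal
piece 1:i — minimal
piece 2:o — minimal
piece 3:o rests on {2:o}
piece 4:o rests on {3:o}
piece 5:o rests on {4:o}
piece 6:u — minimal
minimal pieces: {0:e, 1:i, 2:o, 6:u}
ways to finish when only these pieces remain (= sum over removing one remaining piece with nothing left below it):
  1 left: {0}→1  {1}→1  {5}→1  {6}→1
  2 left: {0,1}→2  {0,5}→2  {0,6}→2  {1,5}→2  {1,6}→2  {4,5}→1  {5,6}→2
  3 left: {0,1,5}→6  {0,1,6}→6  {0,4,5}→3  {0,5,6}→6  {1,4,5}→3  {1,5,6}→6  {3,4,5}→1  {4,5,6}→3
  4 left: {0,1,4,5}→12  {0,1,5,6}→24  {0,3,4,5}→4  {0,4,5,6}→12  {1,3,4,5}→4  {1,4,5,6}→12  {2,3,4,5}→1  {3,4,5,6}→4
  5 left: {0,1,3,4,5}→20  {0,1,4,5,6}→60  {0,2,3,4,5}→5  {0,3,4,5,6}→20  {1,2,3,4,5}→5  {1,3,4,5,6}→20  {2,3,4,5,6}→5
  placing 0:e first → 30 extensions
  placing 1:i first → 30 extensions
  placing 2:o first → 120 extensions
  placing 6:u first → 30 extensions
total linear extensions = 210

210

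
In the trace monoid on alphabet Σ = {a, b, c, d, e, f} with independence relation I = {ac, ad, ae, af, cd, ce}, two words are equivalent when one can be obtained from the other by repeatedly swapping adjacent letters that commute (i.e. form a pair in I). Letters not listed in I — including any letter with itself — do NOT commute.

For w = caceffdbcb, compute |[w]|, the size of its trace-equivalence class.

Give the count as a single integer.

#0=c has no predecessor
#1=a has no predecessor
#2=c depends on [0:c]
#3=e has no predecessor
#4=f depends on [2:c, 3:e]
#5=f depends on [4:f]
#6=d depends on [5:f]
#7=b depends on [1:a, 6:d]
#8=c depends on [7:b]
#9=b depends on [8:c]
sources: [0:c, 1:a, 3:e]
N(rest) = Σ N(rest − s) over sources s of rest; N(one piece) = 1:
  size 1 → [9]=1
  size 2 → [8,9]=1
  size 3 → [7,8,9]=1
  size 4 → [1,7,8,9]=1  [6,7,8,9]=1
  size 5 → [1,6,7,8,9]=2  [5,6,7,8,9]=1
  size 6 → [1,5,6,7,8,9]=3  [4,5,6,7,8,9]=1
  size 7 → [1,4,5,6,7,8,9]=4  [2,4,5,6,7,8,9]=1  [3,4,5,6,7,8,9]=1
  size 8 → [0,2,4,5,6,7,8,9]=1  [1,2,4,5,6,7,8,9]=5  [1,3,4,5,6,7,8,9]=5  [2,3,4,5,6,7,8,9]=2
  first=0(c) contributes 12
  first=1(a) contributes 3
  first=3(e) contributes 6
|[w]| = 21

21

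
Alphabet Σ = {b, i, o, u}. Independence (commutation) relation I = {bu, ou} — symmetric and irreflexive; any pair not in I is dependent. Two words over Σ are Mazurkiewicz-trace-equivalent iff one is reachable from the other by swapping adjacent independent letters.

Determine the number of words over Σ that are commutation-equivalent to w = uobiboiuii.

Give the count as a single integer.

piece 0:u — minimal
piece 1:o — minimal
piece 2:b rests on {1:o}
piece 3:i rests on {0:u, 2:b}
piece 4:b rests on {3:i}
piece 5:o rests on {4:b}
piece 6:i rests on {5:o}
piece 7:u rests on {6:i}
piece 8:i rests on {7:u}
piece 9:i rests on {8:i}
minimal pieces: {0:u, 1:o}
ways to finish when only these pieces remain (= sum over removing one remaining piece with nothing left below it):
  1 left: {9}→1
  2 left: {8,9}→1
  3 left: {7,8,9}→1
  4 left: {6,7,8,9}→1
  5 left: {5,6,7,8,9}→1
  6 left: {4,5,6,7,8,9}→1
  7 left: {3,4,5,6,7,8,9}→1
  8 left: {0,3,4,5,6,7,8,9}→1  {2,3,4,5,6,7,8,9}→1
  placing 0:u first → 1 extensions
  placing 1:o first → 2 extensions
total linear extensions = 3

3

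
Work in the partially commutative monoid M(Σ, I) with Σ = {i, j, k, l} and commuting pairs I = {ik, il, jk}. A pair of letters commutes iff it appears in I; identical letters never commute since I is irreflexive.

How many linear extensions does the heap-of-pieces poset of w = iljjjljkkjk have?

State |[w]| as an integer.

#0=i has no predecessor
#1=l has no predecessor
#2=j depends on [0:i, 1:l]
#3=j depends on [2:j]
#4=j depends on [3:j]
#5=l depends on [4:j]
#6=j depends on [5:l]
#7=k depends on [5:l]
#8=k depends on [7:k]
#9=j depends on [6:j]
#10=k depends on [8:k]
sources: [0:i, 1:l]
N(rest) = Σ N(rest − s) over sources s of rest; N(one piece) = 1:
  size 1 → [9]=1  [10]=1
  size 2 → [6,9]=1  [8,10]=1  [9,10]=2
  size 3 → [6,9,10]=3  [7,8,10]=1  [8,9,10]=3
  size 4 → [6,8,9,10]=6  [7,8,9,10]=4
  size 5 → [6,7,8,9,10]=10
  size 6 → [5,6,7,8,9,10]=10
  size 7 → [4,5,6,7,8,9,10]=10
  size 8 → [3,4,5,6,7,8,9,10]=10
  size 9 → [2,3,4,5,6,7,8,9,10]=10
  first=0(i) contributes 10
  first=1(l) contributes 10
|[w]| = 20

20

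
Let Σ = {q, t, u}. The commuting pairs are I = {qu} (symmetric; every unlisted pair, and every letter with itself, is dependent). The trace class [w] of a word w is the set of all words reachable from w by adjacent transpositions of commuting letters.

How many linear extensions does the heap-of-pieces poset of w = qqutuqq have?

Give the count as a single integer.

drop 0:q onto floor
drop 1:q onto {0:q}
drop 2:u onto floor
drop 3:t onto {1:q, 2:u}
drop 4:u onto {3:t}
drop 5:q onto {3:t}
drop 6:q onto {5:q}
ground layer = {0:q, 2:u}
drop-orders for the pieces not yet dropped (sum over which currently-grounded one goes next):
  1 to go: {4} 1  {6} 1
  2 to go: {4,6} 2  {5,6} 1
  3 to go: {4,5,6} 3
  4 to go: {3,4,5,6} 3
  5 to go: {1,3,4,5,6} 3  {2,3,4,5,6} 3
  if 0:q drops first: 6 orders
  if 2:u drops first: 3 orders
heap linearizations: 9

9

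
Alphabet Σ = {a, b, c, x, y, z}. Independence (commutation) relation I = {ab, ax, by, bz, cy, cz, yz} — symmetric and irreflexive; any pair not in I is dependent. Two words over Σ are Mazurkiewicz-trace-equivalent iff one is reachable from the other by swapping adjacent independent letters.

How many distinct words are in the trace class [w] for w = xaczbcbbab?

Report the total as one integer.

44

0(x) covers ∅
1(a) covers ∅
2(c) covers 0:x, 1:a
3(z) covers 0:x, 1:a
4(b) covers 2:c
5(c) covers 4:b
6(b) covers 5:c
7(b) covers 6:b
8(a) covers 3:z, 5:c
9(b) covers 7:b
floor of heap: 0:x, 1:a
completions by unplaced set U, small U first (add the entries for U minus each lowest piece of U):
  |U|=1: {8}:1  {9}:1
  |U|=2: {3,8}:1  {7,9}:1  {8,9}:2
  |U|=3: {3,8,9}:3  {6,7,9}:1  {7,8,9}:3
  |U|=4: {3,7,8,9}:6  {6,7,8,9}:4
  |U|=5: {3,6,7,8,9}:10  {5,6,7,8,9}:4
  |U|=6: {3,5,6,7,8,9}:14  {4,5,6,7,8,9}:4
  |U|=7: {2,4,5,6,7,8,9}:4  {3,4,5,6,7,8,9}:18
  |U|=8: {2,3,4,5,6,7,8,9}:22
  start at 0(x): 22
  start at 1(a): 22
sum over floor = 44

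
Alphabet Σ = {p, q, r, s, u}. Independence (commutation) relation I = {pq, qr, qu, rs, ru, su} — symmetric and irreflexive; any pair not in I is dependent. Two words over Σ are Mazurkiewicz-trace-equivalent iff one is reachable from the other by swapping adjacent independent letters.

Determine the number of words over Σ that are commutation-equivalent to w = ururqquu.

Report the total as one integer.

420

0(u) covers ∅
1(r) covers ∅
2(u) covers 0:u
3(r) covers 1:r
4(q) covers ∅
5(q) covers 4:q
6(u) covers 2:u
7(u) covers 6:u
floor of heap: 0:u, 1:r, 4:q
completions by unplaced set U, small U first (add the entries for U minus each lowest piece of U):
  |U|=1: {3}:1  {5}:1  {7}:1
  |U|=2: {1,3}:1  {3,5}:2  {3,7}:2  {4,5}:1  {5,7}:2  {6,7}:1
  |U|=3: {1,3,5}:3  {1,3,7}:3  {2,6,7}:1  {3,4,5}:3  {3,5,7}:6  {3,6,7}:3  {4,5,7}:3  {5,6,7}:3
  |U|=4: {0,2,6,7}:1  {1,3,4,5}:6  {1,3,5,7}:12  {1,3,6,7}:6  {2,3,6,7}:4  {2,5,6,7}:4  {3,4,5,7}:12  {3,5,6,7}:12  {4,5,6,7}:6
  |U|=5: {0,2,3,6,7}:5  {0,2,5,6,7}:5  {1,2,3,6,7}:10  {1,3,4,5,7}:30  {1,3,5,6,7}:30  {2,3,5,6,7}:20  {2,4,5,6,7}:10  {3,4,5,6,7}:30
  |U|=6: {0,1,2,3,6,7}:15  {0,2,3,5,6,7}:30  {0,2,4,5,6,7}:15  {1,2,3,5,6,7}:60  {1,3,4,5,6,7}:90  {2,3,4,5,6,7}:60
  start at 0(u): 210
  start at 1(r): 105
  start at 4(q): 105
sum over floor = 420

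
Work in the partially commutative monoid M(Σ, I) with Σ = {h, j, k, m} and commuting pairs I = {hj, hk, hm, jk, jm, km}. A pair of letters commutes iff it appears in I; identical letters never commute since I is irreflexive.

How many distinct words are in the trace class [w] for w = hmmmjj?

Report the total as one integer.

60

piece 0:h — minimal
piece 1:m — minimal
piece 2:m rests on {1:m}
piece 3:m rests on {2:m}
piece 4:j — minimal
piece 5:j rests on {4:j}
minimal pieces: {0:h, 1:m, 4:j}
ways to finish when only these pieces remain (= sum over removing one remaining piece with nothing left below it):
  1 left: {0}→1  {3}→1  {5}→1
  2 left: {0,3}→2  {0,5}→2  {2,3}→1  {3,5}→2  {4,5}→1
  3 left: {0,2,3}→3  {0,3,5}→6  {0,4,5}→3  {1,2,3}→1  {2,3,5}→3  {3,4,5}→3
  4 left: {0,1,2,3}→4  {0,2,3,5}→12  {0,3,4,5}→12  {1,2,3,5}→4  {2,3,4,5}→6
  placing 0:h first → 10 extensions
  placing 1:m first → 30 extensions
  placing 4:j first → 20 extensions
total linear extensions = 60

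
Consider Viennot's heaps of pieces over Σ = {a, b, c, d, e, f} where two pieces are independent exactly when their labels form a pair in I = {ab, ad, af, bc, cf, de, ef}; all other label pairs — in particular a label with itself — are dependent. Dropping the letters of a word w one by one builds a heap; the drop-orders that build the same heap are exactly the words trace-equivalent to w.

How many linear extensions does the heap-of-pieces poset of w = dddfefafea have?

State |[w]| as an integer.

210

#0=d has no predecessor
#1=d depends on [0:d]
#2=d depends on [1:d]
#3=f depends on [2:d]
#4=e has no predecessor
#5=f depends on [3:f]
#6=a depends on [4:e]
#7=f depends on [5:f]
#8=e depends on [6:a]
#9=a depends on [8:e]
sources: [0:d, 4:e]
N(rest) = Σ N(rest − s) over sources s of rest; N(one piece) = 1:
  size 1 → [7]=1  [9]=1
  size 2 → [5,7]=1  [7,9]=2  [8,9]=1
  size 3 → [3,5,7]=1  [5,7,9]=3  [6,8,9]=1  [7,8,9]=3
  size 4 → [2,3,5,7]=1  [3,5,7,9]=4  [4,6,8,9]=1  [5,7,8,9]=6  [6,7,8,9]=4
  size 5 → [1,2,3,5,7]=1  [2,3,5,7,9]=5  [3,5,7,8,9]=10  [4,6,7,8,9]=5  [5,6,7,8,9]=10
  size 6 → [0,1,2,3,5,7]=1  [1,2,3,5,7,9]=6  [2,3,5,7,8,9]=15  [3,5,6,7,8,9]=20  [4,5,6,7,8,9]=15
  size 7 → [0,1,2,3,5,7,9]=7  [1,2,3,5,7,8,9]=21  [2,3,5,6,7,8,9]=35  [3,4,5,6,7,8,9]=35
  size 8 → [0,1,2,3,5,7,8,9]=28  [1,2,3,5,6,7,8,9]=56  [2,3,4,5,6,7,8,9]=70
  first=0(d) contributes 126
  first=4(e) contributes 84
|[w]| = 210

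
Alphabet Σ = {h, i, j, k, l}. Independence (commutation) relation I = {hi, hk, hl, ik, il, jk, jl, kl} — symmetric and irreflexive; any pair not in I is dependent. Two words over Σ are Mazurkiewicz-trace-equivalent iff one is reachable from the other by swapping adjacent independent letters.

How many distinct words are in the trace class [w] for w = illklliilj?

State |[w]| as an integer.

1260

drop 0:i onto floor
drop 1:l onto floor
drop 2:l onto {1:l}
drop 3:k onto floor
drop 4:l onto {2:l}
drop 5:l onto {4:l}
drop 6:i onto {0:i}
drop 7:i onto {6:i}
drop 8:l onto {5:l}
drop 9:j onto {7:i}
ground layer = {0:i, 1:l, 3:k}
drop-orders for the pieces not yet dropped (sum over which currently-grounded one goes next):
  1 to go: {3} 1  {8} 1  {9} 1
  2 to go: {3,8} 2  {3,9} 2  {5,8} 1  {7,9} 1  {8,9} 2
  3 to go: {3,5,8} 3  {3,7,9} 3  {3,8,9} 6  {4,5,8} 1  {5,8,9} 3  {6,7,9} 1  {7,8,9} 3
  4 to go: {0,6,7,9} 1  {2,4,5,8} 1  {3,4,5,8} 4  {3,5,8,9} 12  {3,6,7,9} 4  {3,7,8,9} 12  {4,5,8,9} 4  {5,7,8,9} 6  {6,7,8,9} 4
  5 to go: {0,3,6,7,9} 5  {0,6,7,8,9} 5  {1,2,4,5,8} 1  {2,3,4,5,8} 5  {2,4,5,8,9} 5  {3,4,5,8,9} 20  {3,5,7,8,9} 30  {3,6,7,8,9} 20  {4,5,7,8,9} 10  {5,6,7,8,9} 10
  6 to go: {0,3,6,7,8,9} 30  {0,5,6,7,8,9} 15  {1,2,3,4,5,8} 6  {1,2,4,5,8,9} 6  {2,3,4,5,8,9} 30  {2,4,5,7,8,9} 15  {3,4,5,7,8,9} 60  {3,5,6,7,8,9} 60  {4,5,6,7,8,9} 20
  7 to go: {0,3,5,6,7,8,9} 105  {0,4,5,6,7,8,9} 35  {1,2,3,4,5,8,9} 42  {1,2,4,5,7,8,9} 21  {2,3,4,5,7,8,9} 105  {2,4,5,6,7,8,9} 35  {3,4,5,6,7,8,9} 140
  8 to go: {0,2,4,5,6,7,8,9} 70  {0,3,4,5,6,7,8,9} 280  {1,2,3,4,5,7,8,9} 168  {1,2,4,5,6,7,8,9} 56  {2,3,4,5,6,7,8,9} 280
  if 0:i drops first: 504 orders
  if 1:l drops first: 630 orders
  if 3:k drops first: 126 orders
heap linearizations: 1260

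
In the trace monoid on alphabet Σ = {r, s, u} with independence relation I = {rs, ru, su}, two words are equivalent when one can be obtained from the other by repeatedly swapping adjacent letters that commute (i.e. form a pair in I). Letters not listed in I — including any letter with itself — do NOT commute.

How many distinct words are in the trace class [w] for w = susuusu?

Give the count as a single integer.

piece 0:s — minimal
piece 1:u — minimal
piece 2:s rests on {0:s}
piece 3:u rests on {1:u}
piece 4:u rests on {3:u}
piece 5:s rests on {2:s}
piece 6:u rests on {4:u}
minimal pieces: {0:s, 1:u}
ways to finish when only these pieces remain (= sum over removing one remaining piece with nothing left below it):
  1 left: {5}→1  {6}→1
  2 left: {2,5}→1  {4,6}→1  {5,6}→2
  3 left: {0,2,5}→1  {2,5,6}→3  {3,4,6}→1  {4,5,6}→3
  4 left: {0,2,5,6}→4  {1,3,4,6}→1  {2,4,5,6}→6  {3,4,5,6}→4
  5 left: {0,2,4,5,6}→10  {1,3,4,5,6}→5  {2,3,4,5,6}→10
  placing 0:s first → 15 extensions
  placing 1:u first → 20 extensions
total linear extensions = 35

35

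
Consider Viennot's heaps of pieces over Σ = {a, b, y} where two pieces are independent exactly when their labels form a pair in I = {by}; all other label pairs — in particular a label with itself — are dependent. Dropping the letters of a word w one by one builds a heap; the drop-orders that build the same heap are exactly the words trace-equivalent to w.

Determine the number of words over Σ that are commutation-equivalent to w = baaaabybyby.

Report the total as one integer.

drop 0:b onto floor
drop 1:a onto {0:b}
drop 2:a onto {1:a}
drop 3:a onto {2:a}
drop 4:a onto {3:a}
drop 5:b onto {4:a}
drop 6:y onto {4:a}
drop 7:b onto {5:b}
drop 8:y onto {6:y}
drop 9:b onto {7:b}
drop 10:y onto {8:y}
ground layer = {0:b}
drop-orders for the pieces not yet dropped (sum over which currently-grounded one goes next):
  1 to go: {9} 1  {10} 1
  2 to go: {7,9} 1  {8,10} 1  {9,10} 2
  3 to go: {5,7,9} 1  {6,8,10} 1  {7,9,10} 3  {8,9,10} 3
  4 to go: {5,7,9,10} 4  {6,8,9,10} 4  {7,8,9,10} 6
  5 to go: {5,7,8,9,10} 10  {6,7,8,9,10} 10
  6 to go: {5,6,7,8,9,10} 20
  7 to go: {4,5,6,7,8,9,10} 20
  8 to go: {3,4,5,6,7,8,9,10} 20
  9 to go: {2,3,4,5,6,7,8,9,10} 20
  if 0:b drops first: 20 orders

20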